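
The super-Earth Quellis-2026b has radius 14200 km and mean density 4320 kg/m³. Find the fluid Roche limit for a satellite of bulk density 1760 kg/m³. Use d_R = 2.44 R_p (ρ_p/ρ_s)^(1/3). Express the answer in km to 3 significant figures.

46700 km

d_R = 2.44 × 14200 km × (4320/1760)^(1/3)
    = 46700 km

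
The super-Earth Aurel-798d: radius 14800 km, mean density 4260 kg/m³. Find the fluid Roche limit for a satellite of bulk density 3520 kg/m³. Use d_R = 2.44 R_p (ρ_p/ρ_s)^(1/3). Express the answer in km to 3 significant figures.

d_R = 2.44 × 14800 km × (4260/3520)^(1/3)
    = 38500 km

38500 km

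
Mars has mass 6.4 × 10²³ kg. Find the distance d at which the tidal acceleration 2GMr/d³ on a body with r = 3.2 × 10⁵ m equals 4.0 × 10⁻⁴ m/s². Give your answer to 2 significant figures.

4.1 × 10⁷ m

2GMr/d³ = a_tidal  ⇒  d = (2GMr / a_tidal)^(1/3)
d = (2 × 6.674×10⁻¹¹ × (6.4 × 10²³) × (3.2 × 10⁵) / (4.0 × 10⁻⁴))^(1/3)
  = 4.1 × 10⁷ m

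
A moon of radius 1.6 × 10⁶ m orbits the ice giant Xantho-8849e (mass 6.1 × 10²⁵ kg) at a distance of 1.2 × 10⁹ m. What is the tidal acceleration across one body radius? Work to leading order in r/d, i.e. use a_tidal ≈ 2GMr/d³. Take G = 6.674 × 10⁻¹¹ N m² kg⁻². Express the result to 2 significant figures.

Differencing GM/(d−r)² and GM/d² to first order in r/d gives 2GMr/d³.
Δa = 2GMr/d³
   = 2 × (6.674 × 10⁻¹¹) × (6.1 × 10²⁵) × (1.6 × 10⁶) / (1.2 × 10⁹)³
   = 7.5 × 10⁻⁶ m/s²

7.5 × 10⁻⁶ m/s²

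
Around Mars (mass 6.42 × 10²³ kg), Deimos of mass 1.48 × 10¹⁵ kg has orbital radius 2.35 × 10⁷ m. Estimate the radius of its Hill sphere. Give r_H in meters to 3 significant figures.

r_H ≈ a (m/3M)^(1/3)
    = (2.35 × 10⁷) × (1.48 × 10¹⁵ / (3 × 6.42 × 10²³))^(1/3)
    = 2.15 × 10⁴ m

2.15 × 10⁴ m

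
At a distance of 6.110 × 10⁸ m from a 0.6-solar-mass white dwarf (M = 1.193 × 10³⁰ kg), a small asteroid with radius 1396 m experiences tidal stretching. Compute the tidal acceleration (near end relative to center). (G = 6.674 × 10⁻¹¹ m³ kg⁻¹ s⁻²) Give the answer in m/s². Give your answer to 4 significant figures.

9.746 × 10⁻⁴ m/s²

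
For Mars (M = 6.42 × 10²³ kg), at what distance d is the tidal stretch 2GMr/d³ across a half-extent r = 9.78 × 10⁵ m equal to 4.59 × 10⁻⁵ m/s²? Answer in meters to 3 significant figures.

1.22 × 10⁸ m

2GMr/d³ = a_tidal  ⇒  d = (2GMr / a_tidal)^(1/3)
d = (2 × 6.674×10⁻¹¹ × (6.42 × 10²³) × (9.78 × 10⁵) / (4.59 × 10⁻⁵))^(1/3)
  = 1.22 × 10⁸ m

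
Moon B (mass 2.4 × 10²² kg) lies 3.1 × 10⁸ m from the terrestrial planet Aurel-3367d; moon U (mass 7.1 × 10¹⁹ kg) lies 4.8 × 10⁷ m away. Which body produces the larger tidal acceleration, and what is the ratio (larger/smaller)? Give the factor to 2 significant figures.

Moon B, by a factor of ≈ 1.3

Tidal stretch scales as M/d³; compute that for each body.
Moon B: (2.4 × 10²²) / (3.1 × 10⁸)³ = 8.056 × 10⁻⁴
Moon U: (7.1 × 10¹⁹) / (4.8 × 10⁷)³ = 6.420 × 10⁻⁴
Ratio (larger/smaller) = 1.3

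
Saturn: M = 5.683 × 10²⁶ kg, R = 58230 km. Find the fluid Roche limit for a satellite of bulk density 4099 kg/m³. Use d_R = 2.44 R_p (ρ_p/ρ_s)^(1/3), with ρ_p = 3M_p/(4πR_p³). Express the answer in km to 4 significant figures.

78340 km

ρ_p = 3M_p/(4πR_p³) = 3 × (5.683 × 10²⁶) / (4π × (5.823 × 10⁷ m)³) = 687.1 kg/m³
d_R = 2.44 × 58230 km × (687.1/4099)^(1/3)
    = 78340 km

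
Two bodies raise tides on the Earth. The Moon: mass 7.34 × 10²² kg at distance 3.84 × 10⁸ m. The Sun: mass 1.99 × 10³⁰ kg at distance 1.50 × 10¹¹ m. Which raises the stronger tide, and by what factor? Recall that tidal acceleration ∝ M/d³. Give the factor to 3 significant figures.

The Moon, by a factor of ≈ 2.20

Tidal stretch scales as M/d³; compute that for each body.
The Moon: (7.34 × 10²²) / (3.84 × 10⁸)³ = 1.296 × 10⁻³
The Sun: (1.99 × 10³⁰) / (1.50 × 10¹¹)³ = 5.896 × 10⁻⁴
Ratio (larger/smaller) = 2.20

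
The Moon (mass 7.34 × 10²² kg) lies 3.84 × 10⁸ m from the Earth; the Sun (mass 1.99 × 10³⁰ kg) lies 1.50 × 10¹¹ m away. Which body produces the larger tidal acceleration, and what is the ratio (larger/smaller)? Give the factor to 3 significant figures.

The tide-raising term goes as M/d³ (the gradient of a 1/d² field).
The Moon: (7.34 × 10²²) / (3.84 × 10⁸)³ = 1.296 × 10⁻³
The Sun: (1.99 × 10³⁰) / (1.50 × 10¹¹)³ = 5.896 × 10⁻⁴
Ratio (larger/smaller) = 2.20

The Moon, by a factor of ≈ 2.20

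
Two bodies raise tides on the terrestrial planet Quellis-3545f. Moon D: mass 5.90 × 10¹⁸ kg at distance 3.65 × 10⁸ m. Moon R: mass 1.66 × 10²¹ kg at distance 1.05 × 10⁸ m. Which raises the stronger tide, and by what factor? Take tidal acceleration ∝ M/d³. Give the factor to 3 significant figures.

Compare M/d³ for the two perturbers:
Moon D: (5.90 × 10¹⁸) / (3.65 × 10⁸)³ = 1.213 × 10⁻⁷
Moon R: (1.66 × 10²¹) / (1.05 × 10⁸)³ = 1.434 × 10⁻³
Ratio (larger/smaller) = 11800

Moon R, by a factor of ≈ 11800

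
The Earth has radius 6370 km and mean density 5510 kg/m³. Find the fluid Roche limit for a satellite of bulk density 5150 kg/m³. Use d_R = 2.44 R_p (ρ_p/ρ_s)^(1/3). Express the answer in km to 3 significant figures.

15900 km

d_R = 2.44 × 6370 km × (5510/5150)^(1/3)
    = 15900 km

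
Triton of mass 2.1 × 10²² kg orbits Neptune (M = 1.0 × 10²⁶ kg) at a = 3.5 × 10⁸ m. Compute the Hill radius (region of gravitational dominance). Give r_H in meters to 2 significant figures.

r_H ≈ a (m/3M)^(1/3)
    = (3.5 × 10⁸) × (2.1 × 10²² / (3 × 1.0 × 10²⁶))^(1/3)
    = 1.4 × 10⁷ m

1.4 × 10⁷ m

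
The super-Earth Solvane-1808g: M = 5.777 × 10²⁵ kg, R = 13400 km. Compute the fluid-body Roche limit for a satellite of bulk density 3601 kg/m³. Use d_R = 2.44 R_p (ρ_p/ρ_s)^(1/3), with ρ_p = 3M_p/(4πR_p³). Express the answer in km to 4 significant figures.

38180 km

ρ_p = 3M_p/(4πR_p³) = 3 × (5.777 × 10²⁵) / (4π × (1.340 × 10⁷ m)³) = 5732 kg/m³
d_R = 2.44 × 13400 km × (5732/3601)^(1/3)
    = 38180 km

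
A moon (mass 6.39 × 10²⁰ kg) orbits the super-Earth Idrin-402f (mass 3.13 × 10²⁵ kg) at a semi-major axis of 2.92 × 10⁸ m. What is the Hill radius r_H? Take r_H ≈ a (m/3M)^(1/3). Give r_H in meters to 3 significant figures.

5.53 × 10⁶ m

r_H ≈ a (m/3M)^(1/3)
    = (2.92 × 10⁸) × (6.39 × 10²⁰ / (3 × 3.13 × 10²⁵))^(1/3)
    = 5.53 × 10⁶ m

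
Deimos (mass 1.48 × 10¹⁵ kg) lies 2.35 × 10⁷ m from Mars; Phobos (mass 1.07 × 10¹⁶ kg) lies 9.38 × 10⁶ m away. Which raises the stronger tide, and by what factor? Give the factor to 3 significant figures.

Phobos, by a factor of ≈ 114

Tidal stretch scales as M/d³; compute that for each body.
Deimos: (1.48 × 10¹⁵) / (2.35 × 10⁷)³ = 1.140 × 10⁻⁷
Phobos: (1.07 × 10¹⁶) / (9.38 × 10⁶)³ = 1.297 × 10⁻⁵
Ratio (larger/smaller) = 114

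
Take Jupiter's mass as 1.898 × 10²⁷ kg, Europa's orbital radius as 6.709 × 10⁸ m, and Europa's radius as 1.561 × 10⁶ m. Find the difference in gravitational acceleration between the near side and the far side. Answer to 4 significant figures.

The field gradient is 2GM/d³; across the full diameter 2r the difference is 4GMr/d³.
Δa = 4GMr/d³
   = 4 × (6.674 × 10⁻¹¹) × (1.898 × 10²⁷) × (1.561 × 10⁶) / (6.709 × 10⁸)³
   = 2.619 × 10⁻³ m/s²

2.619 × 10⁻³ m/s²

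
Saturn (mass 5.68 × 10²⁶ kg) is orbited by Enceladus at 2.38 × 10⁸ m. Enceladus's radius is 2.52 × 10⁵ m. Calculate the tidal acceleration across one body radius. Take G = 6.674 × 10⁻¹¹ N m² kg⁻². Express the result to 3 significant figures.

1.42 × 10⁻³ m/s²

a_tidal = 2GMr/d³
        = 2 × (6.674 × 10⁻¹¹) × (5.68 × 10²⁶) × (2.52 × 10⁵) / (2.38 × 10⁸)³
        = 1.42 × 10⁻³ m/s²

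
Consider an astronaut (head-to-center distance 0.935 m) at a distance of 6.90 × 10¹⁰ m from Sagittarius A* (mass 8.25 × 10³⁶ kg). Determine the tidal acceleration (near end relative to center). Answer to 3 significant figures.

Δa = 2GMr/d³
   = 2 × (6.674 × 10⁻¹¹) × (8.25 × 10³⁶) × (0.935) / (6.90 × 10¹⁰)³
   = 3.13 × 10⁻⁶ m/s²

3.13 × 10⁻⁶ m/s²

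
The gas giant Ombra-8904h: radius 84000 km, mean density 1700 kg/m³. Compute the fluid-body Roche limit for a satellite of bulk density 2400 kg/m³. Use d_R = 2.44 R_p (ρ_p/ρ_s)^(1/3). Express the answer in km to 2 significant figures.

d_R = 2.44 × 84000 km × (1700/2400)^(1/3)
    = 1.8 × 10⁵ km

1.8 × 10⁵ km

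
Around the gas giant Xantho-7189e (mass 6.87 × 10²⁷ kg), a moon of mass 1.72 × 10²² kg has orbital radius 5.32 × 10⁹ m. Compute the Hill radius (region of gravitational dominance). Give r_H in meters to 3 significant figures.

r_H ≈ a (m/3M)^(1/3)
    = (5.32 × 10⁹) × (1.72 × 10²² / (3 × 6.87 × 10²⁷))^(1/3)
    = 5.01 × 10⁷ m

5.01 × 10⁷ m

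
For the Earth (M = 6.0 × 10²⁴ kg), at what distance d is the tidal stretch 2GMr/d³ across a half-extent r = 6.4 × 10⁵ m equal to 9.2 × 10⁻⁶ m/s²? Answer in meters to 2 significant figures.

3.8 × 10⁸ m

2GMr/d³ = a_tidal  ⇒  d = (2GMr / a_tidal)^(1/3)
d = (2 × 6.674×10⁻¹¹ × (6.0 × 10²⁴) × (6.4 × 10⁵) / (9.2 × 10⁻⁶))^(1/3)
  = 3.8 × 10⁸ m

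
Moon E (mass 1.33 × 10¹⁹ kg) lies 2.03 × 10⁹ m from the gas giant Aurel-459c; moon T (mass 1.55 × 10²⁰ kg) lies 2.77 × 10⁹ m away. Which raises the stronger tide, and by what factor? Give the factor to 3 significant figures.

Compare M/d³ for the two perturbers:
Moon E: (1.33 × 10¹⁹) / (2.03 × 10⁹)³ = 1.590 × 10⁻⁹
Moon T: (1.55 × 10²⁰) / (2.77 × 10⁹)³ = 7.293 × 10⁻⁹
Ratio (larger/smaller) = 4.59

Moon T, by a factor of ≈ 4.59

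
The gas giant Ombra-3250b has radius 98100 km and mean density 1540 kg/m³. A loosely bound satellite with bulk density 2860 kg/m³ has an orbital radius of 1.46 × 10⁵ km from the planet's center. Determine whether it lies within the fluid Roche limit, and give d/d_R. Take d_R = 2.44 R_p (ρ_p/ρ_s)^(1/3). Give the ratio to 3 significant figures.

inside; d/d_R ≈ 0.750

d_R = 2.44 × (98100 km) × (1540/2860)^(1/3) = 1.947 × 10⁵ km
d/d_R = (1.46 × 10⁵) / (1.947 × 10⁵) = 0.750
Since d/d_R < 1, the body is inside the Roche limit.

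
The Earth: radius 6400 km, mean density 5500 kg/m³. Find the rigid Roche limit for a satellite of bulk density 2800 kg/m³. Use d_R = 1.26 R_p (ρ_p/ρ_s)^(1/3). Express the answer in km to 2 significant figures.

d_R = 1.26 × 6400 km × (5500/2800)^(1/3)
    = 10000 km

10000 km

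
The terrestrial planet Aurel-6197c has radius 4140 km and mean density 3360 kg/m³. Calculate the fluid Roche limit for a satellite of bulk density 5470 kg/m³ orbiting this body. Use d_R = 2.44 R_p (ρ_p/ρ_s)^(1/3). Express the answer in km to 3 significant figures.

8590 km

d_R = 2.44 × 4140 km × (3360/5470)^(1/3)
    = 8590 km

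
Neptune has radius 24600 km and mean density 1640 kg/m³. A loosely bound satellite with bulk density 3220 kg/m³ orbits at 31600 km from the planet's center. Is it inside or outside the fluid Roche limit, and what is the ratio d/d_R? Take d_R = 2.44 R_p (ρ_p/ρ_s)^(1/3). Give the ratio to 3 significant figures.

d_R = 2.44 × (24600 km) × (1640/3220)^(1/3) = 47940 km
d/d_R = (31600) / (47940) = 0.659
Since d/d_R < 1, the body is inside the Roche limit.

inside; d/d_R ≈ 0.659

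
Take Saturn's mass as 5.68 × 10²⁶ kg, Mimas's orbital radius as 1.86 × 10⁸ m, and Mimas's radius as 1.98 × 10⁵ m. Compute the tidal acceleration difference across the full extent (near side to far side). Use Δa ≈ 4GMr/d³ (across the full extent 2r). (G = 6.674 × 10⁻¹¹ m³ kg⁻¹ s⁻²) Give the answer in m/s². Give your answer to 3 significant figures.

4.67 × 10⁻³ m/s²

a_tidal = 4GMr/d³
        = 4 × (6.674 × 10⁻¹¹) × (5.68 × 10²⁶) × (1.98 × 10⁵) / (1.86 × 10⁸)³
        = 4.67 × 10⁻³ m/s²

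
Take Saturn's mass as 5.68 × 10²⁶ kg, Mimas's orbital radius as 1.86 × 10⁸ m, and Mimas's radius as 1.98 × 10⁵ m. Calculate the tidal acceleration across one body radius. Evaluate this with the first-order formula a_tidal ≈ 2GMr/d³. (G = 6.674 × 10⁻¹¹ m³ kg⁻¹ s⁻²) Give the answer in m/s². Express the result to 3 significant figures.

2.33 × 10⁻³ m/s²

Δg = 2GMr/d³
   = 2 × (6.674 × 10⁻¹¹) × (5.68 × 10²⁶) × (1.98 × 10⁵) / (1.86 × 10⁸)³
   = 2.33 × 10⁻³ m/s²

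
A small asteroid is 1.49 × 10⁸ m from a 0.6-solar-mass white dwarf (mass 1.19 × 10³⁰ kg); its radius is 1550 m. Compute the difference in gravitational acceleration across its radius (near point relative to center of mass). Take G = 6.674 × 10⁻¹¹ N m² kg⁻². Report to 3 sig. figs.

Δg = 2GMr/d³
   = 2 × (6.674 × 10⁻¹¹) × (1.19 × 10³⁰) × (1550) / (1.49 × 10⁸)³
   = 7.44 × 10⁻² m/s²

7.44 × 10⁻² m/s²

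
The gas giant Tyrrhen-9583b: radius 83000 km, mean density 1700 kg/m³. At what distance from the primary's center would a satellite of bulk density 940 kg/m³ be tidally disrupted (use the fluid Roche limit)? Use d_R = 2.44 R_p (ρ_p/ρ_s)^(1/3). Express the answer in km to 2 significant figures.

2.5 × 10⁵ km

d_R = 2.44 × 83000 km × (1700/940)^(1/3)
    = 2.5 × 10⁵ km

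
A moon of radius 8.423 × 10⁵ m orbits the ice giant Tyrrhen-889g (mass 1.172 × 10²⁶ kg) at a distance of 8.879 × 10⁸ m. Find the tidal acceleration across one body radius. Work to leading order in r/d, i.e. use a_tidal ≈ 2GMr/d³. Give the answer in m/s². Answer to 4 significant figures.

The tidal stretch is the gradient of GM/d² times the body's extent r, hence the 1/d³ dependence.
a_tidal = 2GMr/d³
        = 2 × (6.674 × 10⁻¹¹) × (1.172 × 10²⁶) × (8.423 × 10⁵) / (8.879 × 10⁸)³
        = 1.882 × 10⁻⁵ m/s²

1.882 × 10⁻⁵ m/s²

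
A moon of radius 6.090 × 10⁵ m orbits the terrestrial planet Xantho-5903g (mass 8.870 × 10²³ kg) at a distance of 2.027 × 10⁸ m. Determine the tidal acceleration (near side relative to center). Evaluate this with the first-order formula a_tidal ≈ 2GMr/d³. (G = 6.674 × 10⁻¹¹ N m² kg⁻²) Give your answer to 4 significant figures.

8.658 × 10⁻⁶ m/s²

Δg = 2GMr/d³
   = 2 × (6.674 × 10⁻¹¹) × (8.870 × 10²³) × (6.090 × 10⁵) / (2.027 × 10⁸)³
   = 8.658 × 10⁻⁶ m/s²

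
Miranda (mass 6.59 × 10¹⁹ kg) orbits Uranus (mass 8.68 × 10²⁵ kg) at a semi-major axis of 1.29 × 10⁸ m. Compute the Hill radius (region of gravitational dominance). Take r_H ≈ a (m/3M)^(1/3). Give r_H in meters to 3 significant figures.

8.16 × 10⁵ m

r_H ≈ a (m/3M)^(1/3)
    = (1.29 × 10⁸) × (6.59 × 10¹⁹ / (3 × 8.68 × 10²⁵))^(1/3)
    = 8.16 × 10⁵ m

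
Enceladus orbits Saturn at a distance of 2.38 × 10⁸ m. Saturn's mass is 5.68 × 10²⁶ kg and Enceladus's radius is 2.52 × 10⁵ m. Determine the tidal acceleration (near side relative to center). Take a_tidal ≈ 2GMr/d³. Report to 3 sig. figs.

1.42 × 10⁻³ m/s²

a_tidal = 2GMr/d³
        = 2 × (6.674 × 10⁻¹¹) × (5.68 × 10²⁶) × (2.52 × 10⁵) / (2.38 × 10⁸)³
        = 1.42 × 10⁻³ m/s²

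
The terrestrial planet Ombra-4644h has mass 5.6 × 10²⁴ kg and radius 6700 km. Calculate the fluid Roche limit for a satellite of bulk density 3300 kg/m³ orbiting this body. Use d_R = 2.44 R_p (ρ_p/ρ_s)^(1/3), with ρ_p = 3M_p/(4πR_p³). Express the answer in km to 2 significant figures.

18000 km

ρ_p = 3M_p/(4πR_p³) = 3 × (5.6 × 10²⁴) / (4π × (6.7 × 10⁶ m)³) = 4400 kg/m³
d_R = 2.44 × 6700 km × (4400/3300)^(1/3)
    = 18000 km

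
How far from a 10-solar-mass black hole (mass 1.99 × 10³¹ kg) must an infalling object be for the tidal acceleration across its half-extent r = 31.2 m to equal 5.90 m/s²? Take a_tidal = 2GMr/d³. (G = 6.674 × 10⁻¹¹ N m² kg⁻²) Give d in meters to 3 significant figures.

2.41 × 10⁷ m

2GMr/d³ = a_tidal  ⇒  d = (2GMr / a_tidal)^(1/3)
d = (2 × 6.674×10⁻¹¹ × (1.99 × 10³¹) × (31.2) / (5.90))^(1/3)
  = 2.41 × 10⁷ m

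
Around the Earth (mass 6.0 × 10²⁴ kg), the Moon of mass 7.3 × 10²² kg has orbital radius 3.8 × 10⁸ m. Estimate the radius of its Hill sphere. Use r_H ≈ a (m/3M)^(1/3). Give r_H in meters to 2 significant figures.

r_H ≈ a (m/3M)^(1/3)
    = (3.8 × 10⁸) × (7.3 × 10²² / (3 × 6.0 × 10²⁴))^(1/3)
    = 6.1 × 10⁷ m

6.1 × 10⁷ m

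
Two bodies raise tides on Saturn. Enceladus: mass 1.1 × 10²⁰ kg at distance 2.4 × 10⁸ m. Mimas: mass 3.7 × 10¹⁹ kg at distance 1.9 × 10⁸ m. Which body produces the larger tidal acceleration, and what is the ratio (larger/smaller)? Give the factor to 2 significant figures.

Compare M/d³ for the two perturbers:
Enceladus: (1.1 × 10²⁰) / (2.4 × 10⁸)³ = 7.957 × 10⁻⁶
Mimas: (3.7 × 10¹⁹) / (1.9 × 10⁸)³ = 5.394 × 10⁻⁶
Ratio (larger/smaller) = 1.5

Enceladus, by a factor of ≈ 1.5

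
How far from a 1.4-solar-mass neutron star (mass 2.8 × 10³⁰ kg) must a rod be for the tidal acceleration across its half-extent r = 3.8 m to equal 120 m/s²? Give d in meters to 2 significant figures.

2GMr/d³ = a_tidal  ⇒  d = (2GMr / a_tidal)^(1/3)
d = (2 × 6.674×10⁻¹¹ × (2.8 × 10³⁰) × (3.8) / (120))^(1/3)
  = 2.3 × 10⁶ m

2.3 × 10⁶ m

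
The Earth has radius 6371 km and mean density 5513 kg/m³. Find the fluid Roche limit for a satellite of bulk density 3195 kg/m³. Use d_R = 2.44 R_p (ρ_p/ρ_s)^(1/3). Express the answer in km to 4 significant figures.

d_R = 2.44 × 6371 km × (5513/3195)^(1/3)
    = 18650 km

18650 km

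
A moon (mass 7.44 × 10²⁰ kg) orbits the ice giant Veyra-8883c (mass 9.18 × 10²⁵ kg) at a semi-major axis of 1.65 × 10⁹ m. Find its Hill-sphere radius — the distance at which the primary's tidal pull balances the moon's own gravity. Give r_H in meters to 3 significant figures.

r_H ≈ a (m/3M)^(1/3)
    = (1.65 × 10⁹) × (7.44 × 10²⁰ / (3 × 9.18 × 10²⁵))^(1/3)
    = 2.30 × 10⁷ m

2.30 × 10⁷ m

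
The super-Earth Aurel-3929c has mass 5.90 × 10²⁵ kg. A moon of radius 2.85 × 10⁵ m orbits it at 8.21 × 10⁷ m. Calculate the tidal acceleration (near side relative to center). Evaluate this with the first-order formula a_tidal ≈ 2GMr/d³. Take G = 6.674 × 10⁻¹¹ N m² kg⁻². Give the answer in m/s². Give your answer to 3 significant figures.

4.06 × 10⁻³ m/s²

a_tidal = 2GMr/d³
        = 2 × (6.674 × 10⁻¹¹) × (5.90 × 10²⁵) × (2.85 × 10⁵) / (8.21 × 10⁷)³
        = 4.06 × 10⁻³ m/s²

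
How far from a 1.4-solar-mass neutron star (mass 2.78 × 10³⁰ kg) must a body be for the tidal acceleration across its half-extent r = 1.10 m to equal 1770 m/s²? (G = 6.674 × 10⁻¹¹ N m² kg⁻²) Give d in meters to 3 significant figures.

2GMr/d³ = a_tidal  ⇒  d = (2GMr / a_tidal)^(1/3)
d = (2 × 6.674×10⁻¹¹ × (2.78 × 10³⁰) × (1.10) / (1770))^(1/3)
  = 6.13 × 10⁵ m

6.13 × 10⁵ m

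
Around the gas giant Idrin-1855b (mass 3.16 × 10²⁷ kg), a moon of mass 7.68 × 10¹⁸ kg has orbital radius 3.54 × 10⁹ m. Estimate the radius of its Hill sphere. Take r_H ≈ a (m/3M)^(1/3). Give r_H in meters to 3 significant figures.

3.30 × 10⁶ m

r_H ≈ a (m/3M)^(1/3)
    = (3.54 × 10⁹) × (7.68 × 10¹⁸ / (3 × 3.16 × 10²⁷))^(1/3)
    = 3.30 × 10⁶ m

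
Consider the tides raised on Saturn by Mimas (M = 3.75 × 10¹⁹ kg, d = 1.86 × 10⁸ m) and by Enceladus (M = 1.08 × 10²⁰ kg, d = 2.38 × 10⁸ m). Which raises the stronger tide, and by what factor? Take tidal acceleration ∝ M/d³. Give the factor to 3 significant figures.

The tide-raising term goes as M/d³ (the gradient of a 1/d² field).
Mimas: (3.75 × 10¹⁹) / (1.86 × 10⁸)³ = 5.828 × 10⁻⁶
Enceladus: (1.08 × 10²⁰) / (2.38 × 10⁸)³ = 8.011 × 10⁻⁶
Ratio (larger/smaller) = 1.37

Enceladus, by a factor of ≈ 1.37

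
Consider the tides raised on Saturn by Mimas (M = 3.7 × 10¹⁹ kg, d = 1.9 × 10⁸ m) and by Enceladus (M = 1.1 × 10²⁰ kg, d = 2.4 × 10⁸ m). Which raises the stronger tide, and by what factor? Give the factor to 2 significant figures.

The tide-raising term goes as M/d³ (the gradient of a 1/d² field).
Mimas: (3.7 × 10¹⁹) / (1.9 × 10⁸)³ = 5.394 × 10⁻⁶
Enceladus: (1.1 × 10²⁰) / (2.4 × 10⁸)³ = 7.957 × 10⁻⁶
Ratio (larger/smaller) = 1.5

Enceladus, by a factor of ≈ 1.5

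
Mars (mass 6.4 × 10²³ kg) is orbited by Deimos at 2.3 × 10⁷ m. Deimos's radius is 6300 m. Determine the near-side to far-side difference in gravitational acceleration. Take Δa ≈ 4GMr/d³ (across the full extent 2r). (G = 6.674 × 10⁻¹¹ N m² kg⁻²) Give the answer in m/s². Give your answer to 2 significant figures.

8.8 × 10⁻⁵ m/s²

Δg = 4GMr/d³
   = 4 × (6.674 × 10⁻¹¹) × (6.4 × 10²³) × (6300) / (2.3 × 10⁷)³
   = 8.8 × 10⁻⁵ m/s²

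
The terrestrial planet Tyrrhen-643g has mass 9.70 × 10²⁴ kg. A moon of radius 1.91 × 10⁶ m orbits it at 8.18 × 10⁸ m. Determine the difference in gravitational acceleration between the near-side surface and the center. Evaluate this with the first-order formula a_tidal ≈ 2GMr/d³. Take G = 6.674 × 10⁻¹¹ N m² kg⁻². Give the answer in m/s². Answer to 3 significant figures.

Since r ≪ d, expand the inverse-square field across one radius to get the leading 2GMr/d³ term.
Δa = 2GMr/d³
   = 2 × (6.674 × 10⁻¹¹) × (9.70 × 10²⁴) × (1.91 × 10⁶) / (8.18 × 10⁸)³
   = 4.52 × 10⁻⁶ m/s²

4.52 × 10⁻⁶ m/s²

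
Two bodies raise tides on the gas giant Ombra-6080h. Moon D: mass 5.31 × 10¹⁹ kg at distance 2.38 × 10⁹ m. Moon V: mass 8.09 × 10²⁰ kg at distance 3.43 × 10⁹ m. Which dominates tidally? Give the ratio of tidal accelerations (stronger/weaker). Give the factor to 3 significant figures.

Moon V, by a factor of ≈ 5.09

Compare M/d³ for the two perturbers:
Moon D: (5.31 × 10¹⁹) / (2.38 × 10⁹)³ = 3.939 × 10⁻⁹
Moon V: (8.09 × 10²⁰) / (3.43 × 10⁹)³ = 2.005 × 10⁻⁸
Ratio (larger/smaller) = 5.09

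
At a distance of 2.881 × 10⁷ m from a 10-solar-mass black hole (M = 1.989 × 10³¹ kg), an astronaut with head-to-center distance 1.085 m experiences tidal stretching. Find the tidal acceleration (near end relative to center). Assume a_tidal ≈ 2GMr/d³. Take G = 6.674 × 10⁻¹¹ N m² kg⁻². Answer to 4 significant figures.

Since r ≪ d, expand the inverse-square field across one radius to get the leading 2GMr/d³ term.
Δg = 2GMr/d³
   = 2 × (6.674 × 10⁻¹¹) × (1.989 × 10³¹) × (1.085) / (2.881 × 10⁷)³
   = 1.205 × 10⁻¹ m/s²

1.205 × 10⁻¹ m/s²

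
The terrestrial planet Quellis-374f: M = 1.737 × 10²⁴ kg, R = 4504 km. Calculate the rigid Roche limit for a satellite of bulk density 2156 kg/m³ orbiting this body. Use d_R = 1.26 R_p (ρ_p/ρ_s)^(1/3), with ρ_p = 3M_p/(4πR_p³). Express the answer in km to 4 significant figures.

7273 km

ρ_p = 3M_p/(4πR_p³) = 3 × (1.737 × 10²⁴) / (4π × (4.504 × 10⁶ m)³) = 4539 kg/m³
d_R = 1.26 × 4504 km × (4539/2156)^(1/3)
    = 7273 km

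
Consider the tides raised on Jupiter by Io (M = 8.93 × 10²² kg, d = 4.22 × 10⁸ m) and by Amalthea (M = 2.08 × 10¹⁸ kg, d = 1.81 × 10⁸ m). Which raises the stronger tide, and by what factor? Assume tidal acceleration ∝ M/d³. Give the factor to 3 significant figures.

Compare M/d³ for the two perturbers:
Io: (8.93 × 10²²) / (4.22 × 10⁸)³ = 1.188 × 10⁻³
Amalthea: (2.08 × 10¹⁸) / (1.81 × 10⁸)³ = 3.508 × 10⁻⁷
Ratio (larger/smaller) = 3390

Io, by a factor of ≈ 3390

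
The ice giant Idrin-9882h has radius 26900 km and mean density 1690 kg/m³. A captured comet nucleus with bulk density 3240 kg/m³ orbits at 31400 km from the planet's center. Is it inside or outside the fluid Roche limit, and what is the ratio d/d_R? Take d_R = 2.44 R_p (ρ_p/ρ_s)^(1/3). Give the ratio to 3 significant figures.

d_R = 2.44 × (26900 km) × (1690/3240)^(1/3) = 52840 km
d/d_R = (31400) / (52840) = 0.594
Since d/d_R < 1, the body is inside the Roche limit.

inside; d/d_R ≈ 0.594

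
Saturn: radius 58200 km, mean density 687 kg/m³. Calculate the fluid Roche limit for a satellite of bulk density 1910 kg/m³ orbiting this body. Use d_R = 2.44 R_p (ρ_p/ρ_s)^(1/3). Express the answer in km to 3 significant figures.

d_R = 2.44 × 58200 km × (687/1910)^(1/3)
    = 1.01 × 10⁵ km

1.01 × 10⁵ km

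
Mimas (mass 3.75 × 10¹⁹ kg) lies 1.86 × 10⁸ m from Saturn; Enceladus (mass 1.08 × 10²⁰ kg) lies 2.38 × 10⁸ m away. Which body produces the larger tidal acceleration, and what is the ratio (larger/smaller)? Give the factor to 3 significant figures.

Enceladus, by a factor of ≈ 1.37

The tide-raising term goes as M/d³ (the gradient of a 1/d² field).
Mimas: (3.75 × 10¹⁹) / (1.86 × 10⁸)³ = 5.828 × 10⁻⁶
Enceladus: (1.08 × 10²⁰) / (2.38 × 10⁸)³ = 8.011 × 10⁻⁶
Ratio (larger/smaller) = 1.37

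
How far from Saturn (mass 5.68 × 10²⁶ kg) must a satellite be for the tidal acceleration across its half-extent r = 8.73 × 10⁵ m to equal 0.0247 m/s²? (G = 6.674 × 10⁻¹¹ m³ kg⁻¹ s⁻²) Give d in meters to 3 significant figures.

2GMr/d³ = a_tidal  ⇒  d = (2GMr / a_tidal)^(1/3)
d = (2 × 6.674×10⁻¹¹ × (5.68 × 10²⁶) × (8.73 × 10⁵) / (0.0247))^(1/3)
  = 1.39 × 10⁸ m

1.39 × 10⁸ m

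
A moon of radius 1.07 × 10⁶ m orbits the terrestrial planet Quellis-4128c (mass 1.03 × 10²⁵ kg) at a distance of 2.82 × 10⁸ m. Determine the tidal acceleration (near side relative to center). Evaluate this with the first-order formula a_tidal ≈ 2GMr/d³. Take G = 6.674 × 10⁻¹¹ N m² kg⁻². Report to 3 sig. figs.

6.56 × 10⁻⁵ m/s²

The tidal stretch is the gradient of GM/d² times the body's extent r, hence the 1/d³ dependence.
Δg = 2GMr/d³
   = 2 × (6.674 × 10⁻¹¹) × (1.03 × 10²⁵) × (1.07 × 10⁶) / (2.82 × 10⁸)³
   = 6.56 × 10⁻⁵ m/s²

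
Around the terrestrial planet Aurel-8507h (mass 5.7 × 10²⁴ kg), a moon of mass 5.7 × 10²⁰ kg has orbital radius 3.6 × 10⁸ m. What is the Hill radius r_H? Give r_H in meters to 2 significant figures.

r_H ≈ a (m/3M)^(1/3)
    = (3.6 × 10⁸) × (5.7 × 10²⁰ / (3 × 5.7 × 10²⁴))^(1/3)
    = 1.2 × 10⁷ m

1.2 × 10⁷ m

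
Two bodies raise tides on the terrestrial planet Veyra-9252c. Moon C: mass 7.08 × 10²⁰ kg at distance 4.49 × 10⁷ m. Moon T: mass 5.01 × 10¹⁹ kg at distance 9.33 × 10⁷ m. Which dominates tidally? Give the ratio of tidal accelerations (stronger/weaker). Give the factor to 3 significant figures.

Moon C, by a factor of ≈ 127

The tide-raising term goes as M/d³ (the gradient of a 1/d² field).
Moon C: (7.08 × 10²⁰) / (4.49 × 10⁷)³ = 7.822 × 10⁻³
Moon T: (5.01 × 10¹⁹) / (9.33 × 10⁷)³ = 6.169 × 10⁻⁵
Ratio (larger/smaller) = 127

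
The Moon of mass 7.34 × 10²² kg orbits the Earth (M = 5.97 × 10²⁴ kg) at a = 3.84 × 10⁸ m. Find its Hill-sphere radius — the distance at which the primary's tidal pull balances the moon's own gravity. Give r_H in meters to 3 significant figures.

6.15 × 10⁷ m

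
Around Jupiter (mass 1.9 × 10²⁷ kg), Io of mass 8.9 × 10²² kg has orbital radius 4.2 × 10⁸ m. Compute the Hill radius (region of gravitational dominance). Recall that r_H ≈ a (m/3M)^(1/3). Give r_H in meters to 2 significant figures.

r_H ≈ a (m/3M)^(1/3)
    = (4.2 × 10⁸) × (8.9 × 10²² / (3 × 1.9 × 10²⁷))^(1/3)
    = 1.0 × 10⁷ m

1.0 × 10⁷ m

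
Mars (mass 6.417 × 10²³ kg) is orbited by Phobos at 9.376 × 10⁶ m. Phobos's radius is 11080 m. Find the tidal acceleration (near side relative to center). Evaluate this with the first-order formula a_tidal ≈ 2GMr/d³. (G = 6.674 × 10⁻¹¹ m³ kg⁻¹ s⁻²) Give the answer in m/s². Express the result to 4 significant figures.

Δa = 2GMr/d³
   = 2 × (6.674 × 10⁻¹¹) × (6.417 × 10²³) × (11080) / (9.376 × 10⁶)³
   = 1.151 × 10⁻³ m/s²

1.151 × 10⁻³ m/s²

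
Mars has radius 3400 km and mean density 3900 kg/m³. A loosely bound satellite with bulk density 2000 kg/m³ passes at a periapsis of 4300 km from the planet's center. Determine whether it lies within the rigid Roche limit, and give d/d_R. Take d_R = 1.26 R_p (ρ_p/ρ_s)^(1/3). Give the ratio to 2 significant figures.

d_R = 1.26 × (3400 km) × (3900/2000)^(1/3) = 5352 km
d/d_R = (4300) / (5352) = 0.80
Since d/d_R < 1, the body is inside the Roche limit.

inside; d/d_R ≈ 0.80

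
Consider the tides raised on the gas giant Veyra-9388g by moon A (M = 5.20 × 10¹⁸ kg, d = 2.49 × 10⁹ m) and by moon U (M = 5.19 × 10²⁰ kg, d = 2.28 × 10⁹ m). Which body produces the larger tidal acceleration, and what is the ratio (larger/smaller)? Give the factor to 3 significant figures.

Moon U, by a factor of ≈ 130

Compare M/d³ for the two perturbers:
Moon A: (5.20 × 10¹⁸) / (2.49 × 10⁹)³ = 3.368 × 10⁻¹⁰
Moon U: (5.19 × 10²⁰) / (2.28 × 10⁹)³ = 4.379 × 10⁻⁸
Ratio (larger/smaller) = 130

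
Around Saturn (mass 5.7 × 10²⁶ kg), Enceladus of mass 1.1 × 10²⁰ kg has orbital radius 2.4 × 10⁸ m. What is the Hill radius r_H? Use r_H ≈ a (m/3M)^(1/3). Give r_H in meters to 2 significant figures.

9.6 × 10⁵ m

r_H ≈ a (m/3M)^(1/3)
    = (2.4 × 10⁸) × (1.1 × 10²⁰ / (3 × 5.7 × 10²⁶))^(1/3)
    = 9.6 × 10⁵ m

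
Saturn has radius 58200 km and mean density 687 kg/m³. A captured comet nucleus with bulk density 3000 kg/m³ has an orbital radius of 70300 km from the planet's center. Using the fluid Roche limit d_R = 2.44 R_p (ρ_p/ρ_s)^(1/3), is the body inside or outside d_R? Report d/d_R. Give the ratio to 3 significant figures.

d_R = 2.44 × (58200 km) × (687/3000)^(1/3) = 86880 km
d/d_R = (70300) / (86880) = 0.809
Since d/d_R < 1, the body is inside the Roche limit.

inside; d/d_R ≈ 0.809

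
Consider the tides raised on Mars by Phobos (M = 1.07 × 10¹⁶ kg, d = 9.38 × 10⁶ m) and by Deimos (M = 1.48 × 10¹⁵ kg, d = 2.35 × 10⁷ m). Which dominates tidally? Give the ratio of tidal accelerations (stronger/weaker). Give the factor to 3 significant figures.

Phobos, by a factor of ≈ 114

The tide-raising term goes as M/d³ (the gradient of a 1/d² field).
Phobos: (1.07 × 10¹⁶) / (9.38 × 10⁶)³ = 1.297 × 10⁻⁵
Deimos: (1.48 × 10¹⁵) / (2.35 × 10⁷)³ = 1.140 × 10⁻⁷
Ratio (larger/smaller) = 114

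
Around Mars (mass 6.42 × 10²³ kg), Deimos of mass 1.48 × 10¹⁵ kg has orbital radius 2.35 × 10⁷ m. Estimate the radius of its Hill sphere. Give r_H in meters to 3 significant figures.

r_H ≈ a (m/3M)^(1/3)
    = (2.35 × 10⁷) × (1.48 × 10¹⁵ / (3 × 6.42 × 10²³))^(1/3)
    = 2.15 × 10⁴ m

2.15 × 10⁴ m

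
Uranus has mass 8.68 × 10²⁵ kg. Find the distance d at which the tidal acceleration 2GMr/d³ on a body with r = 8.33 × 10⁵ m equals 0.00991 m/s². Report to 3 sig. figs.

2GMr/d³ = a_tidal  ⇒  d = (2GMr / a_tidal)^(1/3)
d = (2 × 6.674×10⁻¹¹ × (8.68 × 10²⁵) × (8.33 × 10⁵) / (0.00991))^(1/3)
  = 9.91 × 10⁷ m

9.91 × 10⁷ m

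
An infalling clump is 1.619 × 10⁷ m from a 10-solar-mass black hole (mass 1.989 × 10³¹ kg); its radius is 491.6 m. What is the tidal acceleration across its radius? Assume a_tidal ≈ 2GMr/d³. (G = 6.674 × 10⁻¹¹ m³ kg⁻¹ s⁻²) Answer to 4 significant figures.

3.076 × 10² m/s²

a_tidal = 2GMr/d³
        = 2 × (6.674 × 10⁻¹¹) × (1.989 × 10³¹) × (491.6) / (1.619 × 10⁷)³
        = 3.076 × 10² m/s²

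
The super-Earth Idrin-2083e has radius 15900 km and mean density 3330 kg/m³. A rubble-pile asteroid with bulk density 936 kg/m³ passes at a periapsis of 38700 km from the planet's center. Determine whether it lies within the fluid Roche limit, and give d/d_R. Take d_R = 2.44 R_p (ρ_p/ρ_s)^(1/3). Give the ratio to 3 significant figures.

d_R = 2.44 × (15900 km) × (3330/936)^(1/3) = 59230 km
d/d_R = (38700) / (59230) = 0.653
Since d/d_R < 1, the body is inside the Roche limit.

inside; d/d_R ≈ 0.653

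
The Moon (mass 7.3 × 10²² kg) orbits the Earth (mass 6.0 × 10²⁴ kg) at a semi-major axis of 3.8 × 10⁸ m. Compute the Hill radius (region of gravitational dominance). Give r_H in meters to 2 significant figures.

6.1 × 10⁷ m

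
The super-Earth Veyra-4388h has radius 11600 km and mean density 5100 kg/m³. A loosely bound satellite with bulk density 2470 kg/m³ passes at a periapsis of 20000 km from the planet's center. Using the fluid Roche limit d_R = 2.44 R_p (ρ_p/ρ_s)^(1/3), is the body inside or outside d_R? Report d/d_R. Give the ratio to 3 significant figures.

d_R = 2.44 × (11600 km) × (5100/2470)^(1/3) = 36040 km
d/d_R = (20000) / (36040) = 0.555
Since d/d_R < 1, the body is inside the Roche limit.

inside; d/d_R ≈ 0.555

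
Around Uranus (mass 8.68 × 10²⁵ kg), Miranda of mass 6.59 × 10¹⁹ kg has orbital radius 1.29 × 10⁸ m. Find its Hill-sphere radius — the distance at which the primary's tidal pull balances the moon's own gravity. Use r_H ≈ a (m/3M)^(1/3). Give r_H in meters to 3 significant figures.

r_H ≈ a (m/3M)^(1/3)
    = (1.29 × 10⁸) × (6.59 × 10¹⁹ / (3 × 8.68 × 10²⁵))^(1/3)
    = 8.16 × 10⁵ m

8.16 × 10⁵ m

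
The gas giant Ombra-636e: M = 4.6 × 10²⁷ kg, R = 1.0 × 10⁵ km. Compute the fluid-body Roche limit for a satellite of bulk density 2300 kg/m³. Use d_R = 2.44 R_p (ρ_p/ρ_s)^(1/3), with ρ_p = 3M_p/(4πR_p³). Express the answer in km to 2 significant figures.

1.9 × 10⁵ km

ρ_p = 3M_p/(4πR_p³) = 3 × (4.6 × 10²⁷) / (4π × (1.0 × 10⁸ m)³) = 1100 kg/m³
d_R = 2.44 × 1.0 × 10⁵ km × (1100/2300)^(1/3)
    = 1.9 × 10⁵ km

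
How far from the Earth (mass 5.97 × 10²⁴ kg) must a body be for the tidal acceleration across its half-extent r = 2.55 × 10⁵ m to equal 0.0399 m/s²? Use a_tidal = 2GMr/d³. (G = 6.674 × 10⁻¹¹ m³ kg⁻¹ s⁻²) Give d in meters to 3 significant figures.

2GMr/d³ = a_tidal  ⇒  d = (2GMr / a_tidal)^(1/3)
d = (2 × 6.674×10⁻¹¹ × (5.97 × 10²⁴) × (2.55 × 10⁵) / (0.0399))^(1/3)
  = 1.72 × 10⁷ m

1.72 × 10⁷ m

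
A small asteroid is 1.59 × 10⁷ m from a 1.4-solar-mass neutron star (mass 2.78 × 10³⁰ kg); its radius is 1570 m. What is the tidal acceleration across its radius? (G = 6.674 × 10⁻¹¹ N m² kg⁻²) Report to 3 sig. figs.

1.45 × 10² m/s²

Δa = 2GMr/d³
   = 2 × (6.674 × 10⁻¹¹) × (2.78 × 10³⁰) × (1570) / (1.59 × 10⁷)³
   = 1.45 × 10² m/s²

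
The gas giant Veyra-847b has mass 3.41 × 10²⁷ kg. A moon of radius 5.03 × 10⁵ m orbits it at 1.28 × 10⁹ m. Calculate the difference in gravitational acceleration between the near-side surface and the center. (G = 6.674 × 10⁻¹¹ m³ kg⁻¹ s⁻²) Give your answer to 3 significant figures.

1.09 × 10⁻⁴ m/s²

a_tidal = 2GMr/d³
        = 2 × (6.674 × 10⁻¹¹) × (3.41 × 10²⁷) × (5.03 × 10⁵) / (1.28 × 10⁹)³
        = 1.09 × 10⁻⁴ m/s²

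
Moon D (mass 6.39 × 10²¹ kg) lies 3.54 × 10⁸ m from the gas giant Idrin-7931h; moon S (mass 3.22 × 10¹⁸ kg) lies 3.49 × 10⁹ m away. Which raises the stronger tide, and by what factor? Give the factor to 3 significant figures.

Moon D, by a factor of ≈ 1.90 × 10⁶

Compare M/d³ for the two perturbers:
Moon D: (6.39 × 10²¹) / (3.54 × 10⁸)³ = 1.440 × 10⁻⁴
Moon S: (3.22 × 10¹⁸) / (3.49 × 10⁹)³ = 7.575 × 10⁻¹¹
Ratio (larger/smaller) = 1.90 × 10⁶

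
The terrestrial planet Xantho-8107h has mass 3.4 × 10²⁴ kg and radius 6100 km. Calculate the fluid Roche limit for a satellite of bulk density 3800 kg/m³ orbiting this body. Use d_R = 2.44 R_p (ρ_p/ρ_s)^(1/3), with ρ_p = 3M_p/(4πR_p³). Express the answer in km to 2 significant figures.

15000 km

ρ_p = 3M_p/(4πR_p³) = 3 × (3.4 × 10²⁴) / (4π × (6.1 × 10⁶ m)³) = 3600 kg/m³
d_R = 2.44 × 6100 km × (3600/3800)^(1/3)
    = 15000 km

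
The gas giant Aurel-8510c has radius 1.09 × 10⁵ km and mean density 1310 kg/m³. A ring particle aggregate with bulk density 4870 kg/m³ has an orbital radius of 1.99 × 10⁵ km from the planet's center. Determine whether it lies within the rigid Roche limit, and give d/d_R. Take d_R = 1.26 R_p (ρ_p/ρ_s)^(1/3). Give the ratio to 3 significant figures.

outside; d/d_R ≈ 2.24

d_R = 1.26 × (1.09 × 10⁵ km) × (1310/4870)^(1/3) = 88660 km
d/d_R = (1.99 × 10⁵) / (88660) = 2.24
Since d/d_R > 1, the body is outside the Roche limit.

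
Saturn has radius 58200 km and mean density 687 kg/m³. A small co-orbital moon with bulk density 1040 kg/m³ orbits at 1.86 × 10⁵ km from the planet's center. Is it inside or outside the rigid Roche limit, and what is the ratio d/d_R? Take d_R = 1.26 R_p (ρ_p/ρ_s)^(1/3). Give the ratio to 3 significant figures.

outside; d/d_R ≈ 2.91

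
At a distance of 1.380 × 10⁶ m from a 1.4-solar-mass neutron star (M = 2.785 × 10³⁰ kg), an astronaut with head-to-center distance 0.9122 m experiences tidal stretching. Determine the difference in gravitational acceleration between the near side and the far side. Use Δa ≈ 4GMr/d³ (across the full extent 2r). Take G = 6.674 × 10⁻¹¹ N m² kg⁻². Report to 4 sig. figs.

Δa = 4GMr/d³
   = 4 × (6.674 × 10⁻¹¹) × (2.785 × 10³⁰) × (0.9122) / (1.380 × 10⁶)³
   = 2.581 × 10² m/s²

2.581 × 10² m/s²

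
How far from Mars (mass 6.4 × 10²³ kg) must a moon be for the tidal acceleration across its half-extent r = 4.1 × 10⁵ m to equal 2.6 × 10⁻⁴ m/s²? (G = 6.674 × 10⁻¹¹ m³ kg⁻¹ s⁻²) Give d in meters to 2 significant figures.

2GMr/d³ = a_tidal  ⇒  d = (2GMr / a_tidal)^(1/3)
d = (2 × 6.674×10⁻¹¹ × (6.4 × 10²³) × (4.1 × 10⁵) / (2.6 × 10⁻⁴))^(1/3)
  = 5.1 × 10⁷ m

5.1 × 10⁷ m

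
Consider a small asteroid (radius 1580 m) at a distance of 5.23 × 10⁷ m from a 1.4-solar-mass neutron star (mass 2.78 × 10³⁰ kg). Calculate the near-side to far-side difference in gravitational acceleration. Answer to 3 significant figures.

Δa = 4GMr/d³
   = 4 × (6.674 × 10⁻¹¹) × (2.78 × 10³⁰) × (1580) / (5.23 × 10⁷)³
   = 8.20 m/s²

8.20 m/s²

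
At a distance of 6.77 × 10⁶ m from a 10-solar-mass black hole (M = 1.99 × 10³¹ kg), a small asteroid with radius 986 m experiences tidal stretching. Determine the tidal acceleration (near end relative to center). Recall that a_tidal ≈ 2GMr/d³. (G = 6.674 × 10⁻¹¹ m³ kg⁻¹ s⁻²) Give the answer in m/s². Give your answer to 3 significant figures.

8.44 × 10³ m/s²

Δg = 2GMr/d³
   = 2 × (6.674 × 10⁻¹¹) × (1.99 × 10³¹) × (986) / (6.77 × 10⁶)³
   = 8.44 × 10³ m/s²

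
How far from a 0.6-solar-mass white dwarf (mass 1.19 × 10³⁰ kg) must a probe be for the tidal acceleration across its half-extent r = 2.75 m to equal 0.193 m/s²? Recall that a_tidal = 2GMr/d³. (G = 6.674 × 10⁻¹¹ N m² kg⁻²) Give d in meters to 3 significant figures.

1.31 × 10⁷ m

2GMr/d³ = a_tidal  ⇒  d = (2GMr / a_tidal)^(1/3)
d = (2 × 6.674×10⁻¹¹ × (1.19 × 10³⁰) × (2.75) / (0.193))^(1/3)
  = 1.31 × 10⁷ m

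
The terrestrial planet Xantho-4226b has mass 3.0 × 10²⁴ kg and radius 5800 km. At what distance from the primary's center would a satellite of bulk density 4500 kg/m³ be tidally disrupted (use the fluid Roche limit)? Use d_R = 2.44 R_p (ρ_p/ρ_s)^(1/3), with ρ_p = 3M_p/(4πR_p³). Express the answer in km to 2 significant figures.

13000 km

ρ_p = 3M_p/(4πR_p³) = 3 × (3.0 × 10²⁴) / (4π × (5.8 × 10⁶ m)³) = 3700 kg/m³
d_R = 2.44 × 5800 km × (3700/4500)^(1/3)
    = 13000 km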